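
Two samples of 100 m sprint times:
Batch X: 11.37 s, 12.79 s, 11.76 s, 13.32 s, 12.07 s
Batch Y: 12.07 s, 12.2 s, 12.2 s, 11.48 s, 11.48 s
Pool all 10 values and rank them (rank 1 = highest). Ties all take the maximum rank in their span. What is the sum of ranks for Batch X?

Sorted (descending): 13.32, 12.79, 12.2, 12.2, 12.07, 12.07, 11.76, 11.48, 11.48, 11.37
The 2 values of 12.2 occupy positions 3–4 → each gets rank 4.
The 2 values of 12.07 occupy positions 5–6 → each gets rank 6.
The 2 values of 11.48 occupy positions 8–9 → each gets rank 9.
Batch X values → pooled ranks: 11.37→10, 12.79→2, 11.76→7, 13.32→1, 12.07→6
Rank sum = 10 + 2 + 7 + 1 + 6 = 26

26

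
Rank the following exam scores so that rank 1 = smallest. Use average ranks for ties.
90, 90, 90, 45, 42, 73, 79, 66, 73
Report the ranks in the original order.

Sorted (ascending): 42, 45, 66, 73, 73, 79, 90, 90, 90
The 2 values of 73 occupy positions 4–5 → average rank (4+5)/2 = 4.5.
The 3 values of 90 occupy positions 7–9 → average rank 8.

8, 8, 8, 2, 1, 4.5, 6, 3, 4.5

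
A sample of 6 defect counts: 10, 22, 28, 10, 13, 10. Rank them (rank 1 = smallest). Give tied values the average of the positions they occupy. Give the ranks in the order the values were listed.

Sorted (ascending): 10, 10, 10, 13, 22, 28
The 3 values of 10 occupy positions 1–3 → average rank 2.

2, 5, 6, 2, 4, 2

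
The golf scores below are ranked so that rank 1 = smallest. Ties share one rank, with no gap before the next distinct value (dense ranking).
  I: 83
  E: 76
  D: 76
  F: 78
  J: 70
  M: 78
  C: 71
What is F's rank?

4

Sorted (ascending): 70, 71, 76, 76, 78, 78, 83
The 2 values of 76 share dense rank 3.
The 2 values of 78 share dense rank 4.
Remaining distinct values take the next consecutive integers.
F has value 78 → rank 4.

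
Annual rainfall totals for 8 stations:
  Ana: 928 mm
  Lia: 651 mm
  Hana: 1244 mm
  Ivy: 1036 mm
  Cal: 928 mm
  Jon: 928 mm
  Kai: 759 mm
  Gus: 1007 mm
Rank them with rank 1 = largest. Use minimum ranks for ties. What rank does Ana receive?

Sorted (descending): 1244, 1036, 1007, 928, 928, 928, 759, 651
The 3 values of 928 occupy positions 4–6 → each gets rank 4.
Ana has value 928 mm → rank 4.

4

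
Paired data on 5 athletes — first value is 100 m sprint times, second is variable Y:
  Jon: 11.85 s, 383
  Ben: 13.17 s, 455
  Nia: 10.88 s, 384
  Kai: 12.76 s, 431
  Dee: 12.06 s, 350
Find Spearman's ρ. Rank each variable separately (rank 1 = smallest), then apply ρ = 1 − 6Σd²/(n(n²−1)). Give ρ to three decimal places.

0.600

Ranks of variable 1: 2, 5, 1, 4, 3
Ranks of variable 2: 2, 5, 3, 4, 1
d = r₁ − r₂: 0, 0, -2, 0, 2
d²: 0, 0, 4, 0, 4; Σd² = 8
ρ = 1 − 6·8/(5·24) = 1 − 48/120 = 0.600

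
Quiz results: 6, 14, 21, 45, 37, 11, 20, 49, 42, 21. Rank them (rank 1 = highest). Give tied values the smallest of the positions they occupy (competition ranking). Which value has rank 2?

45

Sorted (descending): 49, 45, 42, 37, 21, 21, 20, 14, 11, 6
The 2 values of 21 occupy positions 5–6 → each gets rank 5.
Rank 2 → value 45.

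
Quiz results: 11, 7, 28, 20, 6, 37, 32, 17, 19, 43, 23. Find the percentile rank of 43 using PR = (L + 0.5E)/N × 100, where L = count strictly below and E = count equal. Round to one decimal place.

95.5

N = 11.
Strictly below 43: 10. Equal to 43: 1.
PR = (10 + 0.5·1)/11 × 100 = 95.5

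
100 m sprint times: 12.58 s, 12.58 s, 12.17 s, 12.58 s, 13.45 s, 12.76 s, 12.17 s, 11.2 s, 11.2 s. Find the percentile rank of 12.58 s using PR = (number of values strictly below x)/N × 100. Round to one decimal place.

N = 9.
Strictly below 12.58: 4. Equal to 12.58: 3.
PR = 4/9 × 100 = 44.4

44.4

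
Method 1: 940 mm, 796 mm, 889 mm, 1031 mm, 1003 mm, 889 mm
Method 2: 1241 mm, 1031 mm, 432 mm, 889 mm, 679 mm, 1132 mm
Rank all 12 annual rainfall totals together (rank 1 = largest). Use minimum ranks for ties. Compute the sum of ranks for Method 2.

Sorted (descending): 1241, 1132, 1031, 1031, 1003, 940, 889, 889, 889, 796, 679, 432
The 2 values of 1031 occupy positions 3–4 → each gets rank 3.
The 3 values of 889 occupy positions 7–9 → each gets rank 7.
Method 2 values → pooled ranks: 1241→1, 1031→3, 432→12, 889→7, 679→11, 1132→2
Rank sum = 1 + 3 + 12 + 7 + 11 + 2 = 36

36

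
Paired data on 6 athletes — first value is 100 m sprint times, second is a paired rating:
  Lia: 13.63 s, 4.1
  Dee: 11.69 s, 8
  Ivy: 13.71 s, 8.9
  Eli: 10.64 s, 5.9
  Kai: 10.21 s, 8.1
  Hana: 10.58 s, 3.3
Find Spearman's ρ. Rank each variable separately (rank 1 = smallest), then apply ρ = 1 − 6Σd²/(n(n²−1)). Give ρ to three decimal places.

0.257

Ranks of variable 1: 5, 4, 6, 3, 1, 2
Ranks of variable 2: 2, 4, 6, 3, 5, 1
d = r₁ − r₂: 3, 0, 0, 0, -4, 1
d²: 9, 0, 0, 0, 16, 1; Σd² = 26
ρ = 1 − 6·26/(6·35) = 1 − 156/210 = 0.257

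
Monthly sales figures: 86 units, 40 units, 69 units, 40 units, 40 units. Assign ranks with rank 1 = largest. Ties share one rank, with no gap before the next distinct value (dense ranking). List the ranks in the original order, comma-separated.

Sorted (descending): 86, 69, 40, 40, 40
The 3 values of 40 share dense rank 3.
Remaining distinct values take the next consecutive integers.

1, 3, 2, 3, 3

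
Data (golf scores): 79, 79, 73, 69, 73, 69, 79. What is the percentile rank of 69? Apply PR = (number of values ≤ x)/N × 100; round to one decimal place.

N = 7.
Strictly below 69: 0. Equal to 69: 2.
PR = 2/7 × 100 = 28.6

28.6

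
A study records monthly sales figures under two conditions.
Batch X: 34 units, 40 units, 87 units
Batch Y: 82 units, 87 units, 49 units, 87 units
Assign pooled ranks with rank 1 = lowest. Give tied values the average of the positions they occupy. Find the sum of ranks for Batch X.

9

Sorted (ascending): 34, 40, 49, 82, 87, 87, 87
The 3 values of 87 occupy positions 5–7 → average rank 6.
Batch X values → pooled ranks: 34→1, 40→2, 87→6
Rank sum = 1 + 2 + 6 = 9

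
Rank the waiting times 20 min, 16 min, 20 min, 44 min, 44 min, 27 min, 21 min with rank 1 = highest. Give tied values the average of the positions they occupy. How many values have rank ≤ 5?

Sorted (descending): 44, 44, 27, 21, 20, 20, 16
The 2 values of 44 occupy positions 1–2 → average rank (1+2)/2 = 1.5.
The 2 values of 20 occupy positions 5–6 → average rank (5+6)/2 = 5.5.
Ranks ≤ 5: {1.5, 1.5, 3, 4} → 4 values.

4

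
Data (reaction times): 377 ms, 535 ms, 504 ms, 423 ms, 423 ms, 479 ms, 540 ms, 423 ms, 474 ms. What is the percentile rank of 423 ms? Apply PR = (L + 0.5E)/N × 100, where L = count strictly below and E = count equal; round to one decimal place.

N = 9.
Strictly below 423: 1. Equal to 423: 3.
PR = (1 + 0.5·3)/9 × 100 = 27.8

27.8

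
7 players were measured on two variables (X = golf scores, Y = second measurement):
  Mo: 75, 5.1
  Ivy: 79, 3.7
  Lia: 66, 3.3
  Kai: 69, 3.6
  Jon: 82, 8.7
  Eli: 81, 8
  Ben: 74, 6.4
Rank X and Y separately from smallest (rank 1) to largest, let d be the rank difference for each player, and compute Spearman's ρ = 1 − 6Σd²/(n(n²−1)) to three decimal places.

0.857

Ranks of variable 1: 4, 5, 1, 2, 7, 6, 3
Ranks of variable 2: 4, 3, 1, 2, 7, 6, 5
d = r₁ − r₂: 0, 2, 0, 0, 0, 0, -2
d²: 0, 4, 0, 0, 0, 0, 4; Σd² = 8
ρ = 1 − 6·8/(7·48) = 1 − 48/336 = 0.857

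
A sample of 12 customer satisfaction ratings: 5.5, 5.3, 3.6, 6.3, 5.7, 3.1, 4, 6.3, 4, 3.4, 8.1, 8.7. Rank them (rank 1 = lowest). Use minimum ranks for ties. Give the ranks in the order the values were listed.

Sorted (ascending): 3.1, 3.4, 3.6, 4, 4, 5.3, 5.5, 5.7, 6.3, 6.3, 8.1, 8.7
The 2 values of 4 occupy positions 4–5 → each gets rank 4.
The 2 values of 6.3 occupy positions 9–10 → each gets rank 9.

7, 6, 3, 9, 8, 1, 4, 9, 4, 2, 11, 12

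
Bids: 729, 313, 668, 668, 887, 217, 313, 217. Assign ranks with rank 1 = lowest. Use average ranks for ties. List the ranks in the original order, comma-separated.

Sorted (ascending): 217, 217, 313, 313, 668, 668, 729, 887
The 2 values of 217 occupy positions 1–2 → average rank (1+2)/2 = 1.5.
The 2 values of 313 occupy positions 3–4 → average rank (3+4)/2 = 3.5.
The 2 values of 668 occupy positions 5–6 → average rank (5+6)/2 = 5.5.

7, 3.5, 5.5, 5.5, 8, 1.5, 3.5, 1.5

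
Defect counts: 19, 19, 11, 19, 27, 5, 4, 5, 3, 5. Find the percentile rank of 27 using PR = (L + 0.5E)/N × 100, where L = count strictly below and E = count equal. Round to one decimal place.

N = 10.
Strictly below 27: 9. Equal to 27: 1.
PR = (9 + 0.5·1)/10 × 100 = 95.0

95.0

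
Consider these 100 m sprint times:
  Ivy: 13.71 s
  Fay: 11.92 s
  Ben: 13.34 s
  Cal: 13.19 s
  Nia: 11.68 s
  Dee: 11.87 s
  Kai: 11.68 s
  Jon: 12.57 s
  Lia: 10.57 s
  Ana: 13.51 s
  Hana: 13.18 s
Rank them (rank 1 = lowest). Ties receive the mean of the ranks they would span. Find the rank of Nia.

2.5

Sorted (ascending): 10.57, 11.68, 11.68, 11.87, 11.92, 12.57, 13.18, 13.19, 13.34, 13.51, 13.71
The 2 values of 11.68 occupy positions 2–3 → average rank (2+3)/2 = 2.5.
Nia has value 11.68 s → rank 2.5.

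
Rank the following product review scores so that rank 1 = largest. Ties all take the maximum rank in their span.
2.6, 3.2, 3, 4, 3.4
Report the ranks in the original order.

Sorted (descending): 4, 3.4, 3.2, 3, 2.6
No ties — each value takes its position as its rank.

5, 3, 4, 1, 2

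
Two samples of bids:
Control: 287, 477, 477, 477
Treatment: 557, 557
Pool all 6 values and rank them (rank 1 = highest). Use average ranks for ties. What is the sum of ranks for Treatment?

3

Sorted (descending): 557, 557, 477, 477, 477, 287
The 2 values of 557 occupy positions 1–2 → average rank (1+2)/2 = 1.5.
The 3 values of 477 occupy positions 3–5 → average rank 4.
Treatment values → pooled ranks: 557→1.5, 557→1.5
Rank sum = 1.5 + 1.5 = 3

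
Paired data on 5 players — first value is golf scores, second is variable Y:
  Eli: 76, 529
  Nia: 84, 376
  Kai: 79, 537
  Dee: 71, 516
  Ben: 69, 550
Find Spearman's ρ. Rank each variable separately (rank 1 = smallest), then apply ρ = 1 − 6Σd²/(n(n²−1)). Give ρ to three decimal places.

-0.600

Ranks of variable 1: 3, 5, 4, 2, 1
Ranks of variable 2: 3, 1, 4, 2, 5
d = r₁ − r₂: 0, 4, 0, 0, -4
d²: 0, 16, 0, 0, 16; Σd² = 32
ρ = 1 − 6·32/(5·24) = 1 − 192/120 = -0.600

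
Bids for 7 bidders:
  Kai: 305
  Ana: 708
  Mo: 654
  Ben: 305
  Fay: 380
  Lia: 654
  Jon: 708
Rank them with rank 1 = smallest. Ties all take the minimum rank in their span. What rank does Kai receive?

Sorted (ascending): 305, 305, 380, 654, 654, 708, 708
The 2 values of 305 occupy positions 1–2 → each gets rank 1.
The 2 values of 654 occupy positions 4–5 → each gets rank 4.
The 2 values of 708 occupy positions 6–7 → each gets rank 6.
Kai has value 305 → rank 1.

1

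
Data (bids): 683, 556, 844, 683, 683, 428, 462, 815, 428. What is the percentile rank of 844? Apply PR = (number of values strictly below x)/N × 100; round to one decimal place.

88.9

N = 9.
Strictly below 844: 8. Equal to 844: 1.
PR = 8/9 × 100 = 88.9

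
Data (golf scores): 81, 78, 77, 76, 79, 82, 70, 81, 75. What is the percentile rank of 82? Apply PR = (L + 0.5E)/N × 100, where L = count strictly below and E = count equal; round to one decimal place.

94.4

N = 9.
Strictly below 82: 8. Equal to 82: 1.
PR = (8 + 0.5·1)/9 × 100 = 94.4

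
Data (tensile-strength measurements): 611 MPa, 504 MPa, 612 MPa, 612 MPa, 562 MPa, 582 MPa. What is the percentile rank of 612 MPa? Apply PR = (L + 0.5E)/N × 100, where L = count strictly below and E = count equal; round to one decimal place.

83.3

N = 6.
Strictly below 612: 4. Equal to 612: 2.
PR = (4 + 0.5·2)/6 × 100 = 83.3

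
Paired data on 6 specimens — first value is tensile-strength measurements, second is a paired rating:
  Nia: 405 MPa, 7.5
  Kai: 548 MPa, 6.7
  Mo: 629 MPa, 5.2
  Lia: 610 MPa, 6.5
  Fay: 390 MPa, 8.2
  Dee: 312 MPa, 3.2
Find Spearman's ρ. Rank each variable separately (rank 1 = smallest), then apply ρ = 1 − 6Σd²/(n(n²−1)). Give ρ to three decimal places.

-0.143

Ranks of variable 1: 3, 4, 6, 5, 2, 1
Ranks of variable 2: 5, 4, 2, 3, 6, 1
d = r₁ − r₂: -2, 0, 4, 2, -4, 0
d²: 4, 0, 16, 4, 16, 0; Σd² = 40
ρ = 1 − 6·40/(6·35) = 1 − 240/210 = -0.143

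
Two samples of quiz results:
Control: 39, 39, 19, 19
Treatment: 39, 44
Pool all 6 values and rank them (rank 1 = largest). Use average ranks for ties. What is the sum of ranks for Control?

17

Sorted (descending): 44, 39, 39, 39, 19, 19
The 3 values of 39 occupy positions 2–4 → average rank 3.
The 2 values of 19 occupy positions 5–6 → average rank (5+6)/2 = 5.5.
Control values → pooled ranks: 39→3, 39→3, 19→5.5, 19→5.5
Rank sum = 3 + 3 + 5.5 + 5.5 = 17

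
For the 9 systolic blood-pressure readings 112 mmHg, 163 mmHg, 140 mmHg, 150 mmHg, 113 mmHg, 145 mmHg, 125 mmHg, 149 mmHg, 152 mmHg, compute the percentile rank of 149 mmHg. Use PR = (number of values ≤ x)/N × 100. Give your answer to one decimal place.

66.7

N = 9.
Strictly below 149: 5. Equal to 149: 1.
PR = 6/9 × 100 = 66.7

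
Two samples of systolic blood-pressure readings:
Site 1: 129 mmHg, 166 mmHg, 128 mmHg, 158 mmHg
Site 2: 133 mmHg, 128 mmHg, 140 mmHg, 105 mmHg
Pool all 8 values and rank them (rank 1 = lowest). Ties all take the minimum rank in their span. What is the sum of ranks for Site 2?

Sorted (ascending): 105, 128, 128, 129, 133, 140, 158, 166
The 2 values of 128 occupy positions 2–3 → each gets rank 2.
Site 2 values → pooled ranks: 133→5, 128→2, 140→6, 105→1
Rank sum = 5 + 2 + 6 + 1 = 14

14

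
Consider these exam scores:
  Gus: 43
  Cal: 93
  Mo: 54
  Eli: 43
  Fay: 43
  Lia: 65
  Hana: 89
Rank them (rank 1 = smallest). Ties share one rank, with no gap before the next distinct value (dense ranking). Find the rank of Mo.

2

Sorted (ascending): 43, 43, 43, 54, 65, 89, 93
The 3 values of 43 share dense rank 1.
Remaining distinct values take the next consecutive integers.
Mo has value 54 → rank 2.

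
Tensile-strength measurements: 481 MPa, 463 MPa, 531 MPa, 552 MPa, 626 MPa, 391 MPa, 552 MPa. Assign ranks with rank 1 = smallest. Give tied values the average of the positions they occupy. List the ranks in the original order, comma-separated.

Sorted (ascending): 391, 463, 481, 531, 552, 552, 626
The 2 values of 552 occupy positions 5–6 → average rank (5+6)/2 = 5.5.

3, 2, 4, 5.5, 7, 1, 5.5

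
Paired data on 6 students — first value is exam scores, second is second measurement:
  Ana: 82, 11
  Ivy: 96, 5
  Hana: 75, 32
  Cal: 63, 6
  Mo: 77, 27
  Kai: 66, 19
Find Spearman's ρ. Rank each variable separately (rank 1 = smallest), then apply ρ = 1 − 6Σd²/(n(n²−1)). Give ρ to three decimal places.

Ranks of variable 1: 5, 6, 3, 1, 4, 2
Ranks of variable 2: 3, 1, 6, 2, 5, 4
d = r₁ − r₂: 2, 5, -3, -1, -1, -2
d²: 4, 25, 9, 1, 1, 4; Σd² = 44
ρ = 1 − 6·44/(6·35) = 1 − 264/210 = -0.257

-0.257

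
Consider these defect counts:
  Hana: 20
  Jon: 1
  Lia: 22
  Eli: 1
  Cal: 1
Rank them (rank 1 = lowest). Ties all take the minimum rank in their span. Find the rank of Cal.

Sorted (ascending): 1, 1, 1, 20, 22
The 3 values of 1 occupy positions 1–3 → each gets rank 1.
Cal has value 1 → rank 1.

1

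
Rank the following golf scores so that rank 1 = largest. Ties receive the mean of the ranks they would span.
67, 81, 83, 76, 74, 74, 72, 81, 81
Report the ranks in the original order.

9, 3, 1, 5, 6.5, 6.5, 8, 3, 3

Sorted (descending): 83, 81, 81, 81, 76, 74, 74, 72, 67
The 3 values of 81 occupy positions 2–4 → average rank 3.
The 2 values of 74 occupy positions 6–7 → average rank (6+7)/2 = 6.5.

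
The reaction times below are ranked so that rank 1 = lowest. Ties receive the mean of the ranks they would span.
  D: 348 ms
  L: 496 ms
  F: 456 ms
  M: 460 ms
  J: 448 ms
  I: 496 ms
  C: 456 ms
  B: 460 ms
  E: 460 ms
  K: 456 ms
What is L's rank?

9.5

Sorted (ascending): 348, 448, 456, 456, 456, 460, 460, 460, 496, 496
The 3 values of 456 occupy positions 3–5 → average rank 4.
The 3 values of 460 occupy positions 6–8 → average rank 7.
The 2 values of 496 occupy positions 9–10 → average rank (9+10)/2 = 9.5.
L has value 496 ms → rank 9.5.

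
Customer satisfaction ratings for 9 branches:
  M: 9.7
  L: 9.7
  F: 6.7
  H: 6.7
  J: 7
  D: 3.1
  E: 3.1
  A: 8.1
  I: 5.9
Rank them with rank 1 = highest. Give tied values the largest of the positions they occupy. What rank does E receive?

9

Sorted (descending): 9.7, 9.7, 8.1, 7, 6.7, 6.7, 5.9, 3.1, 3.1
The 2 values of 9.7 occupy positions 1–2 → each gets rank 2.
The 2 values of 6.7 occupy positions 5–6 → each gets rank 6.
The 2 values of 3.1 occupy positions 8–9 → each gets rank 9.
E has value 3.1 → rank 9.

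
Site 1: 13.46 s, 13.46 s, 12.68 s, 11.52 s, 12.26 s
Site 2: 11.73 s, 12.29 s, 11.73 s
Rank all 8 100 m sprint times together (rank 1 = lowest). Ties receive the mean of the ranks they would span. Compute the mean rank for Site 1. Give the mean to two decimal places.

5.20

Sorted (ascending): 11.52, 11.73, 11.73, 12.26, 12.29, 12.68, 13.46, 13.46
The 2 values of 11.73 occupy positions 2–3 → average rank (2+3)/2 = 2.5.
The 2 values of 13.46 occupy positions 7–8 → average rank (7+8)/2 = 7.5.
Site 1 values → pooled ranks: 13.46→7.5, 13.46→7.5, 12.68→6, 11.52→1, 12.26→4
Mean rank = (7.5 + 7.5 + 6 + 1 + 4) / 5 = 5.20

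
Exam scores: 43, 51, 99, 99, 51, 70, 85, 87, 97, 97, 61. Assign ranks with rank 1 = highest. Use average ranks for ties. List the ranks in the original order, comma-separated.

11, 9.5, 1.5, 1.5, 9.5, 7, 6, 5, 3.5, 3.5, 8

Sorted (descending): 99, 99, 97, 97, 87, 85, 70, 61, 51, 51, 43
The 2 values of 99 occupy positions 1–2 → average rank (1+2)/2 = 1.5.
The 2 values of 97 occupy positions 3–4 → average rank (3+4)/2 = 3.5.
The 2 values of 51 occupy positions 9–10 → average rank (9+10)/2 = 9.5.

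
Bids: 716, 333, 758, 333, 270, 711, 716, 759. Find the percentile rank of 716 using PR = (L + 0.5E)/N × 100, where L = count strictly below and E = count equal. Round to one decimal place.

N = 8.
Strictly below 716: 4. Equal to 716: 2.
PR = (4 + 0.5·2)/8 × 100 = 62.5

62.5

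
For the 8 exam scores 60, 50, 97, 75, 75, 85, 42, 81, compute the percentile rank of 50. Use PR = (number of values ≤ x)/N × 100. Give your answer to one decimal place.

N = 8.
Strictly below 50: 1. Equal to 50: 1.
PR = 2/8 × 100 = 25.0

25.0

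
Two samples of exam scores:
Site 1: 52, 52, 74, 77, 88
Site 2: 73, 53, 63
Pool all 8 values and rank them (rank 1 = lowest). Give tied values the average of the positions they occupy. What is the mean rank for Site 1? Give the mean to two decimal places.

4.80

Sorted (ascending): 52, 52, 53, 63, 73, 74, 77, 88
The 2 values of 52 occupy positions 1–2 → average rank (1+2)/2 = 1.5.
Site 1 values → pooled ranks: 52→1.5, 52→1.5, 74→6, 77→7, 88→8
Mean rank = (1.5 + 1.5 + 6 + 7 + 8) / 5 = 4.80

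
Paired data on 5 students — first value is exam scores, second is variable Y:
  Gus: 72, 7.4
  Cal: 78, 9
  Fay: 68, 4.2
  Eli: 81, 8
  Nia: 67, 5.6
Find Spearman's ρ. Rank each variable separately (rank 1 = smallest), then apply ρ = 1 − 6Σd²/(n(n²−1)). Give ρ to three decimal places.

Ranks of variable 1: 3, 4, 2, 5, 1
Ranks of variable 2: 3, 5, 1, 4, 2
d = r₁ − r₂: 0, -1, 1, 1, -1
d²: 0, 1, 1, 1, 1; Σd² = 4
ρ = 1 − 6·4/(5·24) = 1 − 24/120 = 0.800

0.800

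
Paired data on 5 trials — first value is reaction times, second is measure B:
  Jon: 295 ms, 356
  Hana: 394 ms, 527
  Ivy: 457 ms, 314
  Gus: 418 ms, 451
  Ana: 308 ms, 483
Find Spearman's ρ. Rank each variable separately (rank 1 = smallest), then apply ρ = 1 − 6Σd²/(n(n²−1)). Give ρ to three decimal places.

-0.300

Ranks of variable 1: 1, 3, 5, 4, 2
Ranks of variable 2: 2, 5, 1, 3, 4
d = r₁ − r₂: -1, -2, 4, 1, -2
d²: 1, 4, 16, 1, 4; Σd² = 26
ρ = 1 − 6·26/(5·24) = 1 − 156/120 = -0.300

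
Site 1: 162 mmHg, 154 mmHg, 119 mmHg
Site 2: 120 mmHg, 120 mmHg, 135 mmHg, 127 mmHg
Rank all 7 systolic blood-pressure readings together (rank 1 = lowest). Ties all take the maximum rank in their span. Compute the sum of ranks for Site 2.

15

Sorted (ascending): 119, 120, 120, 127, 135, 154, 162
The 2 values of 120 occupy positions 2–3 → each gets rank 3.
Site 2 values → pooled ranks: 120→3, 120→3, 135→5, 127→4
Rank sum = 3 + 3 + 5 + 4 = 15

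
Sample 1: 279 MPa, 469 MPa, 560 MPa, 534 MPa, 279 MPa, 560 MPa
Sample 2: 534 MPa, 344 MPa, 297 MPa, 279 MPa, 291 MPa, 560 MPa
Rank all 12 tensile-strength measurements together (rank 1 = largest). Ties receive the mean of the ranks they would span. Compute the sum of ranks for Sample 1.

Sorted (descending): 560, 560, 560, 534, 534, 469, 344, 297, 291, 279, 279, 279
The 3 values of 560 occupy positions 1–3 → average rank 2.
The 2 values of 534 occupy positions 4–5 → average rank (4+5)/2 = 4.5.
The 3 values of 279 occupy positions 10–12 → average rank 11.
Sample 1 values → pooled ranks: 279→11, 469→6, 560→2, 534→4.5, 279→11, 560→2
Rank sum = 11 + 6 + 2 + 4.5 + 11 + 2 = 36.5

36.5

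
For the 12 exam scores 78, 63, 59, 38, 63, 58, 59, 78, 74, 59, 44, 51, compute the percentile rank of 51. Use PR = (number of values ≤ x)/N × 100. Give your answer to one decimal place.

25.0

N = 12.
Strictly below 51: 2. Equal to 51: 1.
PR = 3/12 × 100 = 25.0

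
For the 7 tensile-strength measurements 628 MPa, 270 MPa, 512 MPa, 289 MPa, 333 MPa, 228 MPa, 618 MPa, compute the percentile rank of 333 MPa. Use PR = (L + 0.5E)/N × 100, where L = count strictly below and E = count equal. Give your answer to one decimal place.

50.0

N = 7.
Strictly below 333: 3. Equal to 333: 1.
PR = (3 + 0.5·1)/7 × 100 = 50.0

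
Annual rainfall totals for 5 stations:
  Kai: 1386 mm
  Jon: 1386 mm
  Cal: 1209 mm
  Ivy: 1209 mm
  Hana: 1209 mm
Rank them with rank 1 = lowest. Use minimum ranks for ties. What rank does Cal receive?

1

Sorted (ascending): 1209, 1209, 1209, 1386, 1386
The 3 values of 1209 occupy positions 1–3 → each gets rank 1.
The 2 values of 1386 occupy positions 4–5 → each gets rank 4.
Cal has value 1209 mm → rank 1.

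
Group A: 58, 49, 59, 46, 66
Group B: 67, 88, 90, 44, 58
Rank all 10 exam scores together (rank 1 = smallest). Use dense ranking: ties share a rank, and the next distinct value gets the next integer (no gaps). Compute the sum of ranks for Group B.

Sorted (ascending): 44, 46, 49, 58, 58, 59, 66, 67, 88, 90
The 2 values of 58 share dense rank 4.
Remaining distinct values take the next consecutive integers.
Group B values → pooled ranks: 67→7, 88→8, 90→9, 44→1, 58→4
Rank sum = 7 + 8 + 9 + 1 + 4 = 29

29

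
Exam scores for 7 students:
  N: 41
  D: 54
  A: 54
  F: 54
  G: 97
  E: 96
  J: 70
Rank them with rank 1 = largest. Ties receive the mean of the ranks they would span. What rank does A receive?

Sorted (descending): 97, 96, 70, 54, 54, 54, 41
The 3 values of 54 occupy positions 4–6 → average rank 5.
A has value 54 → rank 5.

5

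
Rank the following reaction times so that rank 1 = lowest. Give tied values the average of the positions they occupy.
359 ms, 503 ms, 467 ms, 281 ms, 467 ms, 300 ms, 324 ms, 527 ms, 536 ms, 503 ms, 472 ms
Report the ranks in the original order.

Sorted (ascending): 281, 300, 324, 359, 467, 467, 472, 503, 503, 527, 536
The 2 values of 467 occupy positions 5–6 → average rank (5+6)/2 = 5.5.
The 2 values of 503 occupy positions 8–9 → average rank (8+9)/2 = 8.5.

4, 8.5, 5.5, 1, 5.5, 2, 3, 10, 11, 8.5, 7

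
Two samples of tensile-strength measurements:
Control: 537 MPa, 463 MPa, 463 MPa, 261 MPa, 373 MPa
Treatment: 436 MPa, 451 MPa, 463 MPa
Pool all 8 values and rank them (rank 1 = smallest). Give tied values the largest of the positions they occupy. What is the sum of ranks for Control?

25

Sorted (ascending): 261, 373, 436, 451, 463, 463, 463, 537
The 3 values of 463 occupy positions 5–7 → each gets rank 7.
Control values → pooled ranks: 537→8, 463→7, 463→7, 261→1, 373→2
Rank sum = 8 + 7 + 7 + 1 + 2 = 25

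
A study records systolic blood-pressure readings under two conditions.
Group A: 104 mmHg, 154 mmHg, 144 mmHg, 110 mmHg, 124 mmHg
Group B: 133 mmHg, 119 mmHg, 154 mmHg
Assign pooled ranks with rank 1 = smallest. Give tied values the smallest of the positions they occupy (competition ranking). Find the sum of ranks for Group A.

20

Sorted (ascending): 104, 110, 119, 124, 133, 144, 154, 154
The 2 values of 154 occupy positions 7–8 → each gets rank 7.
Group A values → pooled ranks: 104→1, 154→7, 144→6, 110→2, 124→4
Rank sum = 1 + 7 + 6 + 2 + 4 = 20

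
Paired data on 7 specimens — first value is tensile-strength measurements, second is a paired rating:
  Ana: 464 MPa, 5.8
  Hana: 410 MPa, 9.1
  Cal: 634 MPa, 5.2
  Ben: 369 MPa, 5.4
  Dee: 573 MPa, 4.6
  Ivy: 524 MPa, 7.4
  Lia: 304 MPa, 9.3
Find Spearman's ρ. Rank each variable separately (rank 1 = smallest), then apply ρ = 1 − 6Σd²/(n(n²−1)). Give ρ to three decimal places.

-0.714

Ranks of variable 1: 4, 3, 7, 2, 6, 5, 1
Ranks of variable 2: 4, 6, 2, 3, 1, 5, 7
d = r₁ − r₂: 0, -3, 5, -1, 5, 0, -6
d²: 0, 9, 25, 1, 25, 0, 36; Σd² = 96
ρ = 1 − 6·96/(7·48) = 1 − 576/336 = -0.714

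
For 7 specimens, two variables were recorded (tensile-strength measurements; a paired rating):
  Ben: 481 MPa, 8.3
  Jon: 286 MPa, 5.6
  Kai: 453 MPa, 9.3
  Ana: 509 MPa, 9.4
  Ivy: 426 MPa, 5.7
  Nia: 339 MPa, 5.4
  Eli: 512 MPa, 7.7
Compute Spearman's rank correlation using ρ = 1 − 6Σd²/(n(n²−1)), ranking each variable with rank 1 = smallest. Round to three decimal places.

0.714

Ranks of variable 1: 5, 1, 4, 6, 3, 2, 7
Ranks of variable 2: 5, 2, 6, 7, 3, 1, 4
d = r₁ − r₂: 0, -1, -2, -1, 0, 1, 3
d²: 0, 1, 4, 1, 0, 1, 9; Σd² = 16
ρ = 1 − 6·16/(7·48) = 1 − 96/336 = 0.714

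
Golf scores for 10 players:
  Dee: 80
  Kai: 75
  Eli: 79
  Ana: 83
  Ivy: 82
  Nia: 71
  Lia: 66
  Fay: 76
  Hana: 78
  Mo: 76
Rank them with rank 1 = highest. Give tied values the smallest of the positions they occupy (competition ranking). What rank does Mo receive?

6

Sorted (descending): 83, 82, 80, 79, 78, 76, 76, 75, 71, 66
The 2 values of 76 occupy positions 6–7 → each gets rank 6.
Mo has value 76 → rank 6.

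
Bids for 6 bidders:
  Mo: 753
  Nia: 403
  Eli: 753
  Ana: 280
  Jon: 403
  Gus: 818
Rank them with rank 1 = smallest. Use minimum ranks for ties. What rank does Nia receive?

Sorted (ascending): 280, 403, 403, 753, 753, 818
The 2 values of 403 occupy positions 2–3 → each gets rank 2.
The 2 values of 753 occupy positions 4–5 → each gets rank 4.
Nia has value 403 → rank 2.

2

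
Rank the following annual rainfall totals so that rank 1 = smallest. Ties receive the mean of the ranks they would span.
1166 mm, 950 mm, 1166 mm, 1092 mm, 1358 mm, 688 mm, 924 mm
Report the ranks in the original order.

Sorted (ascending): 688, 924, 950, 1092, 1166, 1166, 1358
The 2 values of 1166 occupy positions 5–6 → average rank (5+6)/2 = 5.5.

5.5, 3, 5.5, 4, 7, 1, 2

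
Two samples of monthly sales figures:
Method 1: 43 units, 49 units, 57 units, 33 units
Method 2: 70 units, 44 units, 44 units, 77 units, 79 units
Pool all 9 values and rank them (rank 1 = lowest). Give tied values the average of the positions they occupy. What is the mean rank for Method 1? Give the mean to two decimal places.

3.50

Sorted (ascending): 33, 43, 44, 44, 49, 57, 70, 77, 79
The 2 values of 44 occupy positions 3–4 → average rank (3+4)/2 = 3.5.
Method 1 values → pooled ranks: 43→2, 49→5, 57→6, 33→1
Mean rank = (2 + 5 + 6 + 1) / 4 = 3.50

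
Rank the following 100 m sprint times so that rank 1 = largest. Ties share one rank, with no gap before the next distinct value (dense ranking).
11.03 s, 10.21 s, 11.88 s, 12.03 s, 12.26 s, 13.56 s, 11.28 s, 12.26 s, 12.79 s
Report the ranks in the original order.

Sorted (descending): 13.56, 12.79, 12.26, 12.26, 12.03, 11.88, 11.28, 11.03, 10.21
The 2 values of 12.26 share dense rank 3.
Remaining distinct values take the next consecutive integers.

7, 8, 5, 4, 3, 1, 6, 3, 2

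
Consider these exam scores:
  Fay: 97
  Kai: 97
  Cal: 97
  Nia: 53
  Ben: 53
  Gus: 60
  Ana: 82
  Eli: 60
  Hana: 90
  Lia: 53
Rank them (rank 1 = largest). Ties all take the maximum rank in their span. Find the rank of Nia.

10

Sorted (descending): 97, 97, 97, 90, 82, 60, 60, 53, 53, 53
The 3 values of 97 occupy positions 1–3 → each gets rank 3.
The 2 values of 60 occupy positions 6–7 → each gets rank 7.
The 3 values of 53 occupy positions 8–10 → each gets rank 10.
Nia has value 53 → rank 10.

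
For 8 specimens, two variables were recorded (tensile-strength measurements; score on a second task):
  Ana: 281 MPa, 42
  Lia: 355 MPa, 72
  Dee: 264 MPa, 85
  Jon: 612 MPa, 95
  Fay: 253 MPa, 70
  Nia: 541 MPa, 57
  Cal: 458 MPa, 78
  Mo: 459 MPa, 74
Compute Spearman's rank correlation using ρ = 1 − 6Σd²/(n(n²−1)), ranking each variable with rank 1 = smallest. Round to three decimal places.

0.286

Ranks of variable 1: 3, 4, 2, 8, 1, 7, 5, 6
Ranks of variable 2: 1, 4, 7, 8, 3, 2, 6, 5
d = r₁ − r₂: 2, 0, -5, 0, -2, 5, -1, 1
d²: 4, 0, 25, 0, 4, 25, 1, 1; Σd² = 60
ρ = 1 − 6·60/(8·63) = 1 − 360/504 = 0.286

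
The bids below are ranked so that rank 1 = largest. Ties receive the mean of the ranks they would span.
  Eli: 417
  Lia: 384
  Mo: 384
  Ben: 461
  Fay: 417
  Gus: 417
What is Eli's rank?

3

Sorted (descending): 461, 417, 417, 417, 384, 384
The 3 values of 417 occupy positions 2–4 → average rank 3.
The 2 values of 384 occupy positions 5–6 → average rank (5+6)/2 = 5.5.
Eli has value 417 → rank 3.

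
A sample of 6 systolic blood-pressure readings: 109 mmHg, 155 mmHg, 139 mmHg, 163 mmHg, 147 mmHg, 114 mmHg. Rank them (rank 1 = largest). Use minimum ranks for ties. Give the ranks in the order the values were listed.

Sorted (descending): 163, 155, 147, 139, 114, 109
No ties — each value takes its position as its rank.

6, 2, 4, 1, 3, 5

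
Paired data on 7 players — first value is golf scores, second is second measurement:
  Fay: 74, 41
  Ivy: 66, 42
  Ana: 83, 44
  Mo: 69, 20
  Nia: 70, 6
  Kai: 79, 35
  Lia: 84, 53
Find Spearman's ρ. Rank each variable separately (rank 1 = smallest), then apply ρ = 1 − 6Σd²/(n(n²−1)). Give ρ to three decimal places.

Ranks of variable 1: 4, 1, 6, 2, 3, 5, 7
Ranks of variable 2: 4, 5, 6, 2, 1, 3, 7
d = r₁ − r₂: 0, -4, 0, 0, 2, 2, 0
d²: 0, 16, 0, 0, 4, 4, 0; Σd² = 24
ρ = 1 − 6·24/(7·48) = 1 − 144/336 = 0.571

0.571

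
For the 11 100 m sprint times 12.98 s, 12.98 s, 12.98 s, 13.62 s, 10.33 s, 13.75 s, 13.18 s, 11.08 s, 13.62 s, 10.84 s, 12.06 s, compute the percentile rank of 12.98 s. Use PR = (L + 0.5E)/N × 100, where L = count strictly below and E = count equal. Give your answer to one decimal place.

50.0

N = 11.
Strictly below 12.98: 4. Equal to 12.98: 3.
PR = (4 + 0.5·3)/11 × 100 = 50.0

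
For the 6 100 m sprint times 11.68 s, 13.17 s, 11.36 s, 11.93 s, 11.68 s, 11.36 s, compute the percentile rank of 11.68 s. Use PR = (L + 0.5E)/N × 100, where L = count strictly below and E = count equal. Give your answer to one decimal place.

N = 6.
Strictly below 11.68: 2. Equal to 11.68: 2.
PR = (2 + 0.5·2)/6 × 100 = 50.0

50.0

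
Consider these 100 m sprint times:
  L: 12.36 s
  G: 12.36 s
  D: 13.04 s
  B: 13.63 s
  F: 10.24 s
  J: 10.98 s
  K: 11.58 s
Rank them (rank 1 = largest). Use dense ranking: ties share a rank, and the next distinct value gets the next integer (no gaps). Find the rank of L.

3

Sorted (descending): 13.63, 13.04, 12.36, 12.36, 11.58, 10.98, 10.24
The 2 values of 12.36 share dense rank 3.
Remaining distinct values take the next consecutive integers.
L has value 12.36 s → rank 3.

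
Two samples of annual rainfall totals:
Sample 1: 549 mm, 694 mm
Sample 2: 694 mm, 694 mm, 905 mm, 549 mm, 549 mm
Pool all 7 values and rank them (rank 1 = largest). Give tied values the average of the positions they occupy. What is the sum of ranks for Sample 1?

9

Sorted (descending): 905, 694, 694, 694, 549, 549, 549
The 3 values of 694 occupy positions 2–4 → average rank 3.
The 3 values of 549 occupy positions 5–7 → average rank 6.
Sample 1 values → pooled ranks: 549→6, 694→3
Rank sum = 6 + 3 = 9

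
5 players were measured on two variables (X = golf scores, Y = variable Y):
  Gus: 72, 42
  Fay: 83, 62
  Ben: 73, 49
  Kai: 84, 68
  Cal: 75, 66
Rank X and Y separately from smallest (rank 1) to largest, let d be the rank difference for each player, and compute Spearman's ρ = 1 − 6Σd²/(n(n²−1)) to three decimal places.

Ranks of variable 1: 1, 4, 2, 5, 3
Ranks of variable 2: 1, 3, 2, 5, 4
d = r₁ − r₂: 0, 1, 0, 0, -1
d²: 0, 1, 0, 0, 1; Σd² = 2
ρ = 1 − 6·2/(5·24) = 1 − 12/120 = 0.900

0.900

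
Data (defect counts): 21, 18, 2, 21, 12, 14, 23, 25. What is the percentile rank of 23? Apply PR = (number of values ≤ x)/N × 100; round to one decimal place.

87.5

N = 8.
Strictly below 23: 6. Equal to 23: 1.
PR = 7/8 × 100 = 87.5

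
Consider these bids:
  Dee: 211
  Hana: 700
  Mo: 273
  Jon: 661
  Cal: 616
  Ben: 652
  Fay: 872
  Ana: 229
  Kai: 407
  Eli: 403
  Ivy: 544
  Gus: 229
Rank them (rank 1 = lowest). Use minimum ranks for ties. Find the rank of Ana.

Sorted (ascending): 211, 229, 229, 273, 403, 407, 544, 616, 652, 661, 700, 872
The 2 values of 229 occupy positions 2–3 → each gets rank 2.
Ana has value 229 → rank 2.

2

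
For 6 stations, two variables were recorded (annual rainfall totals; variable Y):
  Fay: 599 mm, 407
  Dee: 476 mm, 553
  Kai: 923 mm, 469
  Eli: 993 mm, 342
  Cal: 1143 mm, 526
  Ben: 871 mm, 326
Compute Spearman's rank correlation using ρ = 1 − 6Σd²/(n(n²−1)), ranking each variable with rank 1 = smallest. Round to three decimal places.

Ranks of variable 1: 2, 1, 4, 5, 6, 3
Ranks of variable 2: 3, 6, 4, 2, 5, 1
d = r₁ − r₂: -1, -5, 0, 3, 1, 2
d²: 1, 25, 0, 9, 1, 4; Σd² = 40
ρ = 1 − 6·40/(6·35) = 1 − 240/210 = -0.143

-0.143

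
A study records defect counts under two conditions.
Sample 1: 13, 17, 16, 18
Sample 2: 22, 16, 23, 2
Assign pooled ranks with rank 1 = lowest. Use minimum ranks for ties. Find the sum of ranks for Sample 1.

16

Sorted (ascending): 2, 13, 16, 16, 17, 18, 22, 23
The 2 values of 16 occupy positions 3–4 → each gets rank 3.
Sample 1 values → pooled ranks: 13→2, 17→5, 16→3, 18→6
Rank sum = 2 + 5 + 3 + 6 = 16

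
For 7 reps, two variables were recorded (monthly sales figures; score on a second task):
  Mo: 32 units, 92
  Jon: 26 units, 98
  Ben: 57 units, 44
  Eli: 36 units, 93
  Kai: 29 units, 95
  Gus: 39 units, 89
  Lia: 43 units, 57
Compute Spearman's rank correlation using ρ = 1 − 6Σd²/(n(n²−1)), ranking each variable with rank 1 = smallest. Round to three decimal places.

-0.964

Ranks of variable 1: 3, 1, 7, 4, 2, 5, 6
Ranks of variable 2: 4, 7, 1, 5, 6, 3, 2
d = r₁ − r₂: -1, -6, 6, -1, -4, 2, 4
d²: 1, 36, 36, 1, 16, 4, 16; Σd² = 110
ρ = 1 − 6·110/(7·48) = 1 − 660/336 = -0.964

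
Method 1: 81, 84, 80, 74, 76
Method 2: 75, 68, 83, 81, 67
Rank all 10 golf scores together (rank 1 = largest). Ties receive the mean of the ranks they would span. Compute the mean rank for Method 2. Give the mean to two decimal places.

6.30

Sorted (descending): 84, 83, 81, 81, 80, 76, 75, 74, 68, 67
The 2 values of 81 occupy positions 3–4 → average rank (3+4)/2 = 3.5.
Method 2 values → pooled ranks: 75→7, 68→9, 83→2, 81→3.5, 67→10
Mean rank = (7 + 9 + 2 + 3.5 + 10) / 5 = 6.30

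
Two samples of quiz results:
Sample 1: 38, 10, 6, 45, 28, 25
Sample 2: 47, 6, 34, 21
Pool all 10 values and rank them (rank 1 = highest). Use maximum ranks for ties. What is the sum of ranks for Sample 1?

Sorted (descending): 47, 45, 38, 34, 28, 25, 21, 10, 6, 6
The 2 values of 6 occupy positions 9–10 → each gets rank 10.
Sample 1 values → pooled ranks: 38→3, 10→8, 6→10, 45→2, 28→5, 25→6
Rank sum = 3 + 8 + 10 + 2 + 5 + 6 = 34

34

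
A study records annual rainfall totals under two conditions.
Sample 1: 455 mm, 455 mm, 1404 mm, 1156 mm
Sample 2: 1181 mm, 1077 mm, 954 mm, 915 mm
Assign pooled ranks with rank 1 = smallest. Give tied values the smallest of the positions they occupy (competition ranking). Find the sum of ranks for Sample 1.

16

Sorted (ascending): 455, 455, 915, 954, 1077, 1156, 1181, 1404
The 2 values of 455 occupy positions 1–2 → each gets rank 1.
Sample 1 values → pooled ranks: 455→1, 455→1, 1404→8, 1156→6
Rank sum = 1 + 1 + 8 + 6 = 16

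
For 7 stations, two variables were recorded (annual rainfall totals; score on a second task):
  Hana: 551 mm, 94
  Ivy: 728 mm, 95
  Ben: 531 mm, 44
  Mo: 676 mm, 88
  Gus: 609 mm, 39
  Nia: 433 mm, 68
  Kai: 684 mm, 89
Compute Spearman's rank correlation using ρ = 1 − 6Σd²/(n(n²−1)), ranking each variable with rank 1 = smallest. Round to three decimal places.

Ranks of variable 1: 3, 7, 2, 5, 4, 1, 6
Ranks of variable 2: 6, 7, 2, 4, 1, 3, 5
d = r₁ − r₂: -3, 0, 0, 1, 3, -2, 1
d²: 9, 0, 0, 1, 9, 4, 1; Σd² = 24
ρ = 1 − 6·24/(7·48) = 1 − 144/336 = 0.571

0.571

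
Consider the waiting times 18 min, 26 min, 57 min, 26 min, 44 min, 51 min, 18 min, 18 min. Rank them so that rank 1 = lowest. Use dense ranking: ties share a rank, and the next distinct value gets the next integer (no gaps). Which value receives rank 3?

Sorted (ascending): 18, 18, 18, 26, 26, 44, 51, 57
The 3 values of 18 share dense rank 1.
The 2 values of 26 share dense rank 2.
Remaining distinct values take the next consecutive integers.
Rank 3 → value 44.

44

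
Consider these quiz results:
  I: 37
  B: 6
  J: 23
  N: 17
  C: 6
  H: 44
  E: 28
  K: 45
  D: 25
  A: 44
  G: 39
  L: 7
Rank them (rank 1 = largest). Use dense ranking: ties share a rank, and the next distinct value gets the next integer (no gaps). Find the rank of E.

Sorted (descending): 45, 44, 44, 39, 37, 28, 25, 23, 17, 7, 6, 6
The 2 values of 44 share dense rank 2.
The 2 values of 6 share dense rank 10.
Remaining distinct values take the next consecutive integers.
E has value 28 → rank 5.

5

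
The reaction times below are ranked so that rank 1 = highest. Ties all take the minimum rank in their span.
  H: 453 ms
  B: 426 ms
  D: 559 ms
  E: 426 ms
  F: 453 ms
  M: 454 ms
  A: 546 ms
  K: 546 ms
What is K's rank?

2

Sorted (descending): 559, 546, 546, 454, 453, 453, 426, 426
The 2 values of 546 occupy positions 2–3 → each gets rank 2.
The 2 values of 453 occupy positions 5–6 → each gets rank 5.
The 2 values of 426 occupy positions 7–8 → each gets rank 7.
K has value 546 ms → rank 2.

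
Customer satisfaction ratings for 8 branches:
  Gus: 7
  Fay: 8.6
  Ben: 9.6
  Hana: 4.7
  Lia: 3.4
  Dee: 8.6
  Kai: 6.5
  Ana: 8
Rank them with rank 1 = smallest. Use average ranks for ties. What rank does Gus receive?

4

Sorted (ascending): 3.4, 4.7, 6.5, 7, 8, 8.6, 8.6, 9.6
The 2 values of 8.6 occupy positions 6–7 → average rank (6+7)/2 = 6.5.
Gus has value 7 → rank 4.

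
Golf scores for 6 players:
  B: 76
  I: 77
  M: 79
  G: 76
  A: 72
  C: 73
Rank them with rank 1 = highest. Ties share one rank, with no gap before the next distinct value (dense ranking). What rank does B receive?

Sorted (descending): 79, 77, 76, 76, 73, 72
The 2 values of 76 share dense rank 3.
Remaining distinct values take the next consecutive integers.
B has value 76 → rank 3.

3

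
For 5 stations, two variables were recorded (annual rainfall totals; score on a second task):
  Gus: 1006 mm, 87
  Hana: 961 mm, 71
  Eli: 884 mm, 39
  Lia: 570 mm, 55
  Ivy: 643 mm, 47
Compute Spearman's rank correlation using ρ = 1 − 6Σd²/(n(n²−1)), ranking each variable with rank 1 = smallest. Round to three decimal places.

0.600

Ranks of variable 1: 5, 4, 3, 1, 2
Ranks of variable 2: 5, 4, 1, 3, 2
d = r₁ − r₂: 0, 0, 2, -2, 0
d²: 0, 0, 4, 4, 0; Σd² = 8
ρ = 1 − 6·8/(5·24) = 1 − 48/120 = 0.600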